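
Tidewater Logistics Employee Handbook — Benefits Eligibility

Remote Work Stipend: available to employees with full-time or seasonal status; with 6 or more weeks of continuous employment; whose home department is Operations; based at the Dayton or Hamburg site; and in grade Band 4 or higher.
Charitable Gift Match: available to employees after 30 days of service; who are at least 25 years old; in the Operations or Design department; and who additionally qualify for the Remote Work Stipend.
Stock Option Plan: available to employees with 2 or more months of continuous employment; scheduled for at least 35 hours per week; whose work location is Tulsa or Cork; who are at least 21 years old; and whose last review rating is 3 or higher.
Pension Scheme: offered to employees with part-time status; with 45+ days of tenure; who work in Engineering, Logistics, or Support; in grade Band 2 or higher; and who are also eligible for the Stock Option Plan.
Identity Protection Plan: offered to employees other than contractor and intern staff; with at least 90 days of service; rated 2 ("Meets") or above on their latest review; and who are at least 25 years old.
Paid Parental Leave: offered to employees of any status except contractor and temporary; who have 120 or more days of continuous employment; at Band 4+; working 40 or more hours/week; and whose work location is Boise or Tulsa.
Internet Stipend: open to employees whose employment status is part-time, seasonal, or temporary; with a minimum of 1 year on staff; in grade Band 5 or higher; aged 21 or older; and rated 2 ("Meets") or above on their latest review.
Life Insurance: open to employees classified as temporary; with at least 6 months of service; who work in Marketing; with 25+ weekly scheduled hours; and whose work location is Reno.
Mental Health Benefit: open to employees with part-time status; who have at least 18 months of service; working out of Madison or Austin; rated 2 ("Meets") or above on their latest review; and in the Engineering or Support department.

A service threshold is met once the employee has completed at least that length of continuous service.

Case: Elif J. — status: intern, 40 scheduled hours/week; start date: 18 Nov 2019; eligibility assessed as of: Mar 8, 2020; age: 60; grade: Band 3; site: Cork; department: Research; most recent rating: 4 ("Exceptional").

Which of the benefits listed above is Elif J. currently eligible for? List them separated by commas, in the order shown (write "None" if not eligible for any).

Service from 18 Nov 2019 to Mar 8, 2020: 111 days.
Remote Work Stipend — status intern ✗ (requires full-time or seasonal) → not eligible.
Charitable Gift Match — service 111 days ≥ 30 days ✓; age 60 ≥ 25 ✓; dept Research ✗ → not eligible.
Stock Option Plan — service 111 days ≥ 2 months (≈60 days) ✓; 40 hrs/wk ≥ 35 ✓; site Cork ✓; age 60 ≥ 21 ✓; rating 4 ≥ 3 ✓ → eligible.
Pension Scheme — status intern ✗ (requires part-time) → not eligible.
Identity Protection Plan — status intern ✗ (excluded) → not eligible.
Paid Parental Leave — status intern ✓ (not excluded); service 111 days < 120 days ✗ → not eligible.
Internet Stipend — status intern ✗ (requires part-time, seasonal, or temporary) → not eligible.
Life Insurance — status intern ✗ (requires temporary) → not eligible.
Mental Health Benefit — status intern ✗ (requires part-time) → not eligible.

Stock Option Plan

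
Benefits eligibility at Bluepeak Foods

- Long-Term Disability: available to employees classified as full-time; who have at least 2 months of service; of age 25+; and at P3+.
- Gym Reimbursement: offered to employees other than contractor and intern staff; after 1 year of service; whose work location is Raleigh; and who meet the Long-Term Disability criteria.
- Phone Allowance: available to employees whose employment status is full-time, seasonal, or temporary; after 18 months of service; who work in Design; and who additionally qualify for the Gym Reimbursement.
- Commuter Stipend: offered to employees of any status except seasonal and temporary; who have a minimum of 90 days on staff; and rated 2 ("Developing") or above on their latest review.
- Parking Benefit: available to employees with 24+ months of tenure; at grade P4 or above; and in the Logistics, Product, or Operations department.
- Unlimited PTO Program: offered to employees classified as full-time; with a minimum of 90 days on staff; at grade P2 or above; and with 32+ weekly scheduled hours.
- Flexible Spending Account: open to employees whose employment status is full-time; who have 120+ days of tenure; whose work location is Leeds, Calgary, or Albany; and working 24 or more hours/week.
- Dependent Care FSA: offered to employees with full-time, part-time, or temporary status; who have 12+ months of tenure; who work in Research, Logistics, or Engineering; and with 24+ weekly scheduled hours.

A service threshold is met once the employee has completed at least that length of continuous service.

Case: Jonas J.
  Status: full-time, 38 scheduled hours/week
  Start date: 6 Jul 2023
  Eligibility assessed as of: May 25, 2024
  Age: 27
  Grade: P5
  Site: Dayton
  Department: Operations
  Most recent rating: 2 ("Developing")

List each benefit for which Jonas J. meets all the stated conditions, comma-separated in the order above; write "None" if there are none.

Long-Term Disability, Commuter Stipend, Unlimited PTO Program

Service from 6 Jul 2023 to May 25, 2024: 324 days.
Long-Term Disability — status full-time ✓; service 324 days ≥ 2 months (≈60 days) ✓; age 27 ≥ 25 ✓; grade P5 ≥ P3 ✓ → eligible.
Gym Reimbursement — status full-time ✓ (not excluded); service 324 days < 1 year (≈365 days) ✗ → not eligible.
Phone Allowance — status full-time ✓; service 324 days < 18 months (≈540 days) ✗ → not eligible.
Commuter Stipend — status full-time ✓ (not excluded); service 324 days ≥ 90 days ✓; rating 2 ≥ 2 ✓ → eligible.
Parking Benefit — service 324 days < 24 months (≈720 days) ✗ → not eligible.
Unlimited PTO Program — status full-time ✓; service 324 days ≥ 90 days ✓; grade P5 ≥ P2 ✓; 38 hrs/wk ≥ 32 ✓ → eligible.
Flexible Spending Account — status full-time ✓; service 324 days ≥ 120 days ✓; site Dayton ✗ (not Leeds, Calgary, or Albany) → not eligible.
Dependent Care FSA — status full-time ✓; service 324 days < 12 months (≈360 days) ✗ → not eligible.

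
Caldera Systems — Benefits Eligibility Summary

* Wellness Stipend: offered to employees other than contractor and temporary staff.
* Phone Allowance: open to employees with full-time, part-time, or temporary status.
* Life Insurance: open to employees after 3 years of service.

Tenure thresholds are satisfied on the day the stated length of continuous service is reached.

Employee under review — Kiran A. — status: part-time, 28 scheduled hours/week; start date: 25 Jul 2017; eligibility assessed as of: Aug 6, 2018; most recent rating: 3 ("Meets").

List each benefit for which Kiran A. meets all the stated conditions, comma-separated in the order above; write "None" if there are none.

Wellness Stipend, Phone Allowance

Service from 25 Jul 2017 to Aug 6, 2018: 377 days.
Wellness Stipend — status part-time ✓ (not excluded) → eligible.
Phone Allowance — status part-time ✓ → eligible.
Life Insurance — service 377 days < 3 years (≈1095 days) ✗ → not eligible.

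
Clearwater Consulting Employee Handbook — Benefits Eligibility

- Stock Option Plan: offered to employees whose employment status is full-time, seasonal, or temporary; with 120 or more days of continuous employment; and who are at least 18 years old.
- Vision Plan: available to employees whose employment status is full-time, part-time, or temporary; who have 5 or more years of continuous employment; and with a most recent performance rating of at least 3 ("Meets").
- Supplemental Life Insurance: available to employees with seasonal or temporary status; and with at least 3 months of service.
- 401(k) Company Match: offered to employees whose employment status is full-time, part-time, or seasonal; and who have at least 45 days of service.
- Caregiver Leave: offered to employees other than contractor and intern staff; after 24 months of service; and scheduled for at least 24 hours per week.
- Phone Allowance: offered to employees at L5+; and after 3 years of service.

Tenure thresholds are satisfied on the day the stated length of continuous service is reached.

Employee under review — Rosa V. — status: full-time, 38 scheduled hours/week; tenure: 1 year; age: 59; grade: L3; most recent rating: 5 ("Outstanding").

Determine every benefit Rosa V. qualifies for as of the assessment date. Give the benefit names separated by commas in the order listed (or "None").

Stock Option Plan, 401(k) Company Match

Stock Option Plan — status full-time ✓; service 1 year ≥ 120 days ✓; age 59 ≥ 18 ✓ → eligible.
Vision Plan — status full-time ✓; service 1 year < 5 years ✗ → not eligible.
Supplemental Life Insurance — status full-time ✗ (requires seasonal or temporary) → not eligible.
401(k) Company Match — status full-time ✓; service 1 year ≥ 45 days ✓ → eligible.
Caregiver Leave — status full-time ✓ (not excluded); service 1 year < 24 months (≈720 days) ✗ → not eligible.
Phone Allowance — grade L3 < L5 ✗ → not eligible.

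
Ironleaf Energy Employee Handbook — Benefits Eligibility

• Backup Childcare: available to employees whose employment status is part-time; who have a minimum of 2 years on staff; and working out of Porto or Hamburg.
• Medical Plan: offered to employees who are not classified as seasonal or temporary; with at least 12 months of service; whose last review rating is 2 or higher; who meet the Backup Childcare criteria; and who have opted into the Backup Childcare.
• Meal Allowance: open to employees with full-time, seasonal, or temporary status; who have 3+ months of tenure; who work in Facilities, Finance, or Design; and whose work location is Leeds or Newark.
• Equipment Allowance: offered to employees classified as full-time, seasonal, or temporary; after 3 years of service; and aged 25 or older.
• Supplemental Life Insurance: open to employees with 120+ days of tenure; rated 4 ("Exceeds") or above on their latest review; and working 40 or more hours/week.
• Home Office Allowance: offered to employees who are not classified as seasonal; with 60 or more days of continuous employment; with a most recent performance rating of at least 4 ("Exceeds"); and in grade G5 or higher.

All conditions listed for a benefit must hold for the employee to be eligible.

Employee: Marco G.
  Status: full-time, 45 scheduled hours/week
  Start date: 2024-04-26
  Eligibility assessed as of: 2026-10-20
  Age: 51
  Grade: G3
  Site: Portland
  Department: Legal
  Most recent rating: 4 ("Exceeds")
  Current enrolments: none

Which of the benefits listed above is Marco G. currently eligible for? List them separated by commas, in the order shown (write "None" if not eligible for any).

Supplemental Life Insurance

Service from 2024-04-26 to 2026-10-20: 907 days.
Backup Childcare — status full-time ✗ (requires part-time) → not eligible.
Medical Plan — status full-time ✓ (not excluded); service 907 days ≥ 12 months (≈360 days) ✓; rating 4 ≥ 2 ✓; not eligible for Backup Childcare ✗ → not eligible.
Meal Allowance — status full-time ✓; service 907 days ≥ 3 months (≈90 days) ✓; dept Legal ✗ → not eligible.
Equipment Allowance — status full-time ✓; service 907 days < 3 years (≈1095 days) ✗ → not eligible.
Supplemental Life Insurance — service 907 days ≥ 120 days ✓; rating 4 ≥ 4 ✓; 45 hrs/wk ≥ 40 ✓ → eligible.
Home Office Allowance — status full-time ✓ (not excluded); service 907 days ≥ 60 days ✓; rating 4 ≥ 4 ✓; grade G3 < G5 ✗ → not eligible.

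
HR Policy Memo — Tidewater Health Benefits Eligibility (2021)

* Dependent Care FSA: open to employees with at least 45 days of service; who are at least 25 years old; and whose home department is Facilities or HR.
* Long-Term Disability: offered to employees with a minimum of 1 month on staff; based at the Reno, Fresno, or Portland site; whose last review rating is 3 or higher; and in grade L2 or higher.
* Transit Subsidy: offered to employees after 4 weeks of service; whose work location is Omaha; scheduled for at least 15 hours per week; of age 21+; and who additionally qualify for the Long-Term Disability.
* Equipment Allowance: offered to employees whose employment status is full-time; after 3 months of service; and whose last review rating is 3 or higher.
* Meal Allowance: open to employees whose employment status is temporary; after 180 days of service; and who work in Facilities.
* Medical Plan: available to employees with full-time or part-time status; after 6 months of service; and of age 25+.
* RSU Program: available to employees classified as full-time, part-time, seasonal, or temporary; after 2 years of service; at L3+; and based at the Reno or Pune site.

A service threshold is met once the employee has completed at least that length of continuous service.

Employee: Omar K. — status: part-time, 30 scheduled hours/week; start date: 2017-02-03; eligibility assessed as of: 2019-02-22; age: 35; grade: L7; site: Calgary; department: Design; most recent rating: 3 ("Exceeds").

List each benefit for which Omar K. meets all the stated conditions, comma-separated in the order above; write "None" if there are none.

Service from 2017-02-03 to 2019-02-22: 749 days.
Dependent Care FSA — service 749 days ≥ 45 days ✓; age 35 ≥ 25 ✓; dept Design ✗ → not eligible.
Long-Term Disability — service 749 days ≥ 1 month (≈30 days) ✓; site Calgary ✗ (not Reno, Fresno, or Portland) → not eligible.
Transit Subsidy — service 749 days ≥ 4 weeks (≈28 days) ✓; site Calgary ✗ (not Omaha) → not eligible.
Equipment Allowance — status part-time ✗ (requires full-time) → not eligible.
Meal Allowance — status part-time ✗ (requires temporary) → not eligible.
Medical Plan — status part-time ✓; service 749 days ≥ 6 months (≈180 days) ✓; age 35 ≥ 25 ✓ → eligible.
RSU Program — status part-time ✓; service 749 days ≥ 2 years (≈730 days) ✓; grade L7 ≥ L3 ✓; site Calgary ✗ (not Reno or Pune) → not eligible.

Medical Plan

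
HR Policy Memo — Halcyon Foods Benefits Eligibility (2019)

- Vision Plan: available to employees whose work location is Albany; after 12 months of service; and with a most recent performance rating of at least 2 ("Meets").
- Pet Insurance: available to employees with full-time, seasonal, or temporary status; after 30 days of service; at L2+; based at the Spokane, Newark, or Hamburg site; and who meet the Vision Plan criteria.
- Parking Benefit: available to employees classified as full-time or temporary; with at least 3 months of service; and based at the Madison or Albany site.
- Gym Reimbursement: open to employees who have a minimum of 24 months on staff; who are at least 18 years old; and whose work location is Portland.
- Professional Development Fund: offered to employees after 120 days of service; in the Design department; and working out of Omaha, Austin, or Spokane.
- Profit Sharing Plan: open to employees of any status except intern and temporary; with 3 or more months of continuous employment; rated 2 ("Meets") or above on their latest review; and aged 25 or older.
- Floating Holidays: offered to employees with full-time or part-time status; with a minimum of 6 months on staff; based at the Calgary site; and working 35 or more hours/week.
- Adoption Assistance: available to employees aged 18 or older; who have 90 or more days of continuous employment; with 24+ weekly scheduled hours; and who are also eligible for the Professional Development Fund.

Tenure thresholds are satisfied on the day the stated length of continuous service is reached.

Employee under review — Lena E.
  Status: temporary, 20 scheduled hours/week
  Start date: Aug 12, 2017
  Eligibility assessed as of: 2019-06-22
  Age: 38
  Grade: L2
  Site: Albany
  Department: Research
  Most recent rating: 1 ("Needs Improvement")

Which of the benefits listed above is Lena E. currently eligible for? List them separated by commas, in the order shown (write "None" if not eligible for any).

Parking Benefit

Service from Aug 12, 2017 to 2019-06-22: 679 days.
Vision Plan — site Albany ✓; service 679 days ≥ 12 months (≈360 days) ✓; rating 1 < 2 ✗ → not eligible.
Pet Insurance — status temporary ✓; service 679 days ≥ 30 days ✓; grade L2 ≥ L2 ✓; site Albany ✗ (not Spokane, Newark, or Hamburg) → not eligible.
Parking Benefit — status temporary ✓; service 679 days ≥ 3 months (≈90 days) ✓; site Albany ✓ → eligible.
Gym Reimbursement — service 679 days < 24 months (≈720 days) ✗ → not eligible.
Professional Development Fund — service 679 days ≥ 120 days ✓; dept Research ✗ → not eligible.
Profit Sharing Plan — status temporary ✗ (excluded) → not eligible.
Floating Holidays — status temporary ✗ (requires full-time or part-time) → not eligible.
Adoption Assistance — age 38 ≥ 18 ✓; service 679 days ≥ 90 days ✓; 20 hrs/wk < 24 ✗ → not eligible.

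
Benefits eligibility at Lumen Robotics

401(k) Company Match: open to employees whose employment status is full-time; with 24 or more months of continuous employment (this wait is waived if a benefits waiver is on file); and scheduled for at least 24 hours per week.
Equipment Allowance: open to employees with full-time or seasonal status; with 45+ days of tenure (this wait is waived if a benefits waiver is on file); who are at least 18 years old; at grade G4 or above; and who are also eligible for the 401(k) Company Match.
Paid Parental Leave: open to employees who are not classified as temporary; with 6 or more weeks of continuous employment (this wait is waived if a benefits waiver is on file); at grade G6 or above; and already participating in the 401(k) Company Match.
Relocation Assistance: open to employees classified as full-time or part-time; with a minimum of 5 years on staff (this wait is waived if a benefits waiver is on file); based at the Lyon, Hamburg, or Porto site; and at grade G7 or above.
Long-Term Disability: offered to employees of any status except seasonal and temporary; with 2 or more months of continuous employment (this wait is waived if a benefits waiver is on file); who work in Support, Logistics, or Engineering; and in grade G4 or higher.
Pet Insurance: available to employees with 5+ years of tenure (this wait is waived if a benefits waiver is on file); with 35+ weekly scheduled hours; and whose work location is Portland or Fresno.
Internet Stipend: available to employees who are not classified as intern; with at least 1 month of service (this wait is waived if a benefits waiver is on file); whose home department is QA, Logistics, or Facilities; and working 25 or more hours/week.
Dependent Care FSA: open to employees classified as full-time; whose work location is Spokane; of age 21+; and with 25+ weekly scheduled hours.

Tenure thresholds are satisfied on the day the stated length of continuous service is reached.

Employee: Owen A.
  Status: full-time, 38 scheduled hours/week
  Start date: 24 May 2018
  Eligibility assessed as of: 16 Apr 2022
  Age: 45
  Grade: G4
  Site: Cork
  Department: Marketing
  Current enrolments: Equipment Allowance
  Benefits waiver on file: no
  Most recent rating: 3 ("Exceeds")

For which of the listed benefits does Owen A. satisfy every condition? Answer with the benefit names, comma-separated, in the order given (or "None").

401(k) Company Match, Equipment Allowance

Service from 24 May 2018 to 16 Apr 2022: 1423 days.
401(k) Company Match — status full-time ✓; no waiver, service 1423 days ≥ 24 months (≈720 days) ✓; 38 hrs/wk ≥ 24 ✓ → eligible.
Equipment Allowance — status full-time ✓; no waiver, service 1423 days ≥ 45 days ✓; age 45 ≥ 18 ✓; grade G4 ≥ G4 ✓; eligible for 401(k) Company Match ✓ → eligible.
Paid Parental Leave — status full-time ✓ (not excluded); no waiver, service 1423 days ≥ 6 weeks (≈42 days) ✓; grade G4 < G6 ✗ → not eligible.
Relocation Assistance — status full-time ✓; no waiver, service 1423 days < 5 years (≈1825 days) ✗ → not eligible.
Long-Term Disability — status full-time ✓ (not excluded); no waiver, service 1423 days ≥ 2 months (≈60 days) ✓; dept Marketing ✗ → not eligible.
Pet Insurance — no waiver, service 1423 days < 5 years (≈1825 days) ✗ → not eligible.
Internet Stipend — status full-time ✓ (not excluded); no waiver, service 1423 days ≥ 1 month (≈30 days) ✓; dept Marketing ✗ → not eligible.
Dependent Care FSA — status full-time ✓; site Cork ✗ (not Spokane) → not eligible.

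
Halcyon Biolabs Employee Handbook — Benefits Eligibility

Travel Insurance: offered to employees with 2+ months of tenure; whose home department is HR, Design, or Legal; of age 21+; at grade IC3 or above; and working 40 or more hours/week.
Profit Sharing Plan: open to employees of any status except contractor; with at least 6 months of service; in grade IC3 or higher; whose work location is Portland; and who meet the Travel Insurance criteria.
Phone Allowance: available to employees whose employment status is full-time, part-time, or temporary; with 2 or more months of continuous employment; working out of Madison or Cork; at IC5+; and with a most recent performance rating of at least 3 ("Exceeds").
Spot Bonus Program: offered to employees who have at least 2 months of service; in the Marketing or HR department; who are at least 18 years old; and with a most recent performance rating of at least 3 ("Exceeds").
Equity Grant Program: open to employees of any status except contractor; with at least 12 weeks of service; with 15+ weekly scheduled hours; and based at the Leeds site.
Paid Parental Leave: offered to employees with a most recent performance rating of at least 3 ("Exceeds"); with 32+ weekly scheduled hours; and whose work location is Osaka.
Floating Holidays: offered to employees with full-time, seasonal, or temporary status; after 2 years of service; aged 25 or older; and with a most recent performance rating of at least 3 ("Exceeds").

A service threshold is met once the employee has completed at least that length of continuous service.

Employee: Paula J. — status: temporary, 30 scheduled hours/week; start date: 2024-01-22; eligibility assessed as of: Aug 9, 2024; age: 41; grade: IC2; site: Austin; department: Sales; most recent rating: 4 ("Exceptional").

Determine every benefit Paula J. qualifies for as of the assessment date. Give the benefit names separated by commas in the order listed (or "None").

Service from 2024-01-22 to Aug 9, 2024: 200 days.
Travel Insurance — service 200 days ≥ 2 months (≈60 days) ✓; dept Sales ✗ → not eligible.
Profit Sharing Plan — status temporary ✓ (not excluded); service 200 days ≥ 6 months (≈180 days) ✓; grade IC2 < IC3 ✗ → not eligible.
Phone Allowance — status temporary ✓; service 200 days ≥ 2 months (≈60 days) ✓; site Austin ✗ (not Madison or Cork) → not eligible.
Spot Bonus Program — service 200 days ≥ 2 months (≈60 days) ✓; dept Sales ✗ → not eligible.
Equity Grant Program — status temporary ✓ (not excluded); service 200 days ≥ 12 weeks (≈84 days) ✓; 30 hrs/wk ≥ 15 ✓; site Austin ✗ (not Leeds) → not eligible.
Paid Parental Leave — rating 4 ≥ 3 ✓; 30 hrs/wk < 32 ✗ → not eligible.
Floating Holidays — status temporary ✓; service 200 days < 2 years (≈730 days) ✗ → not eligible.

None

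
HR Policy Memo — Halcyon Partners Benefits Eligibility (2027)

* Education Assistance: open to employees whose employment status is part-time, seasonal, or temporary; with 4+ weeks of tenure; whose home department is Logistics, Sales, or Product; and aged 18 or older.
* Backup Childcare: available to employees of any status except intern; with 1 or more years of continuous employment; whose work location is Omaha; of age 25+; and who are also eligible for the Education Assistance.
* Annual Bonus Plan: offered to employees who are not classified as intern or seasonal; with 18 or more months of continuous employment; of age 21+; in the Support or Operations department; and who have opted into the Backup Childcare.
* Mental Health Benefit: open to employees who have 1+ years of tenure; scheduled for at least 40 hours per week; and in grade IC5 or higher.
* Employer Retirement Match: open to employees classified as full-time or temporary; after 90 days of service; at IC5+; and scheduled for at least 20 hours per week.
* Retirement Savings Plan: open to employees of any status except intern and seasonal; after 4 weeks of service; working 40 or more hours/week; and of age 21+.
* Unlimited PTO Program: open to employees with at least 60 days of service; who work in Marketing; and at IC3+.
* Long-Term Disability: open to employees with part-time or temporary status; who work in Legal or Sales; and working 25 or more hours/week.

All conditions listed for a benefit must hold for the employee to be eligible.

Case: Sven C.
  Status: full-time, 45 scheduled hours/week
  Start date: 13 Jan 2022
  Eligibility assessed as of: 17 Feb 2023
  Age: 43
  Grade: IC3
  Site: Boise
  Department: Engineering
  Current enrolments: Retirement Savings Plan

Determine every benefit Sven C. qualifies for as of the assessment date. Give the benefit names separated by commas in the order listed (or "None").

Retirement Savings Plan

Service from 13 Jan 2022 to 17 Feb 2023: 400 days.
Education Assistance — status full-time ✗ (requires part-time, seasonal, or temporary) → not eligible.
Backup Childcare — status full-time ✓ (not excluded); service 400 days ≥ 1 year (≈365 days) ✓; site Boise ✗ (not Omaha) → not eligible.
Annual Bonus Plan — status full-time ✓ (not excluded); service 400 days < 18 months (≈540 days) ✗ → not eligible.
Mental Health Benefit — service 400 days ≥ 1 year (≈365 days) ✓; 45 hrs/wk ≥ 40 ✓; grade IC3 < IC5 ✗ → not eligible.
Employer Retirement Match — status full-time ✓; service 400 days ≥ 90 days ✓; grade IC3 < IC5 ✗ → not eligible.
Retirement Savings Plan — status full-time ✓ (not excluded); service 400 days ≥ 4 weeks (≈28 days) ✓; 45 hrs/wk ≥ 40 ✓; age 43 ≥ 21 ✓ → eligible.
Unlimited PTO Program — service 400 days ≥ 60 days ✓; dept Engineering ✗ → not eligible.
Long-Term Disability — status full-time ✗ (requires part-time or temporary) → not eligible.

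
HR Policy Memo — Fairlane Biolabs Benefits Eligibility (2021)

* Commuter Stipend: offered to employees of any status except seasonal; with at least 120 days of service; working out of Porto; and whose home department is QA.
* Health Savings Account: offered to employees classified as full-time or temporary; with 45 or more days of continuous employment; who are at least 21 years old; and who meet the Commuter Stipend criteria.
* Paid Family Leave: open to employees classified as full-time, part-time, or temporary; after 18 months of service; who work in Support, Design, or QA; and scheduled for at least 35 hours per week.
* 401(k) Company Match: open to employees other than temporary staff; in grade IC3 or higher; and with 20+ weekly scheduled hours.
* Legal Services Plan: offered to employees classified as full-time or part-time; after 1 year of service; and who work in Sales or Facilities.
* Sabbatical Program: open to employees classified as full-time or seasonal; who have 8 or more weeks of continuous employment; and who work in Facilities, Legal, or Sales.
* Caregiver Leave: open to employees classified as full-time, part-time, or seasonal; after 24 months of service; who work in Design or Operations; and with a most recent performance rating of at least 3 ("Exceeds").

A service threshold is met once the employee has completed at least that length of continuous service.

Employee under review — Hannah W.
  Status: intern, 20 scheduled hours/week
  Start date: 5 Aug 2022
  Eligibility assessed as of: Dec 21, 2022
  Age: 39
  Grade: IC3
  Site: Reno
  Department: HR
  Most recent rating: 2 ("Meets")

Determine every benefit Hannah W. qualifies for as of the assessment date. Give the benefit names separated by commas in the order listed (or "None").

Service from 5 Aug 2022 to Dec 21, 2022: 138 days.
Commuter Stipend — status intern ✓ (not excluded); service 138 days ≥ 120 days ✓; site Reno ✗ (not Porto) → not eligible.
Health Savings Account — status intern ✗ (requires full-time or temporary) → not eligible.
Paid Family Leave — status intern ✗ (requires full-time, part-time, or temporary) → not eligible.
401(k) Company Match — status intern ✓ (not excluded); grade IC3 ≥ IC3 ✓; 20 hrs/wk ≥ 20 ✓ → eligible.
Legal Services Plan — status intern ✗ (requires full-time or part-time) → not eligible.
Sabbatical Program — status intern ✗ (requires full-time or seasonal) → not eligible.
Caregiver Leave — status intern ✗ (requires full-time, part-time, or seasonal) → not eligible.

401(k) Company Match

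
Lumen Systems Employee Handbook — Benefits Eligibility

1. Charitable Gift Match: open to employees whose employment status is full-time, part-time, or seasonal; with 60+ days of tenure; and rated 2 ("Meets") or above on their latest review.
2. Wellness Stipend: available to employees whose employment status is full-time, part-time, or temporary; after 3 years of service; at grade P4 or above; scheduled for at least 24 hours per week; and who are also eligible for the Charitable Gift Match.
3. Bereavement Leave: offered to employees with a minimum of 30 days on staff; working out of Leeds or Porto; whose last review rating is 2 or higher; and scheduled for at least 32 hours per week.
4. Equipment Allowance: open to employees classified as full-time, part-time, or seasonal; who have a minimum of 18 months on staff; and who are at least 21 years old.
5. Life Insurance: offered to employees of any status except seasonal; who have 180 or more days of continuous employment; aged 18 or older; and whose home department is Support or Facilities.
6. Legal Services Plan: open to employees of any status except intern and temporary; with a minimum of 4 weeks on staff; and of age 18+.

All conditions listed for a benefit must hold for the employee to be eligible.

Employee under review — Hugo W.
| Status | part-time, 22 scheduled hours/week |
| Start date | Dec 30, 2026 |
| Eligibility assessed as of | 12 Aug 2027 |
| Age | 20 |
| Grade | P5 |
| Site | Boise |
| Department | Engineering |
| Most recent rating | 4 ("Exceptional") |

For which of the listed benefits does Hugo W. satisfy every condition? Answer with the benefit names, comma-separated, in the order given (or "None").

Service from Dec 30, 2026 to 12 Aug 2027: 225 days.
Charitable Gift Match — status part-time ✓; service 225 days ≥ 60 days ✓; rating 4 ≥ 2 ✓ → eligible.
Wellness Stipend — status part-time ✓; service 225 days < 3 years (≈1095 days) ✗ → not eligible.
Bereavement Leave — service 225 days ≥ 30 days ✓; site Boise ✗ (not Leeds or Porto) → not eligible.
Equipment Allowance — status part-time ✓; service 225 days < 18 months (≈540 days) ✗ → not eligible.
Life Insurance — status part-time ✓ (not excluded); service 225 days ≥ 180 days ✓; age 20 ≥ 18 ✓; dept Engineering ✗ → not eligible.
Legal Services Plan — status part-time ✓ (not excluded); service 225 days ≥ 4 weeks (≈28 days) ✓; age 20 ≥ 18 ✓ → eligible.

Charitable Gift Match, Legal Services Plan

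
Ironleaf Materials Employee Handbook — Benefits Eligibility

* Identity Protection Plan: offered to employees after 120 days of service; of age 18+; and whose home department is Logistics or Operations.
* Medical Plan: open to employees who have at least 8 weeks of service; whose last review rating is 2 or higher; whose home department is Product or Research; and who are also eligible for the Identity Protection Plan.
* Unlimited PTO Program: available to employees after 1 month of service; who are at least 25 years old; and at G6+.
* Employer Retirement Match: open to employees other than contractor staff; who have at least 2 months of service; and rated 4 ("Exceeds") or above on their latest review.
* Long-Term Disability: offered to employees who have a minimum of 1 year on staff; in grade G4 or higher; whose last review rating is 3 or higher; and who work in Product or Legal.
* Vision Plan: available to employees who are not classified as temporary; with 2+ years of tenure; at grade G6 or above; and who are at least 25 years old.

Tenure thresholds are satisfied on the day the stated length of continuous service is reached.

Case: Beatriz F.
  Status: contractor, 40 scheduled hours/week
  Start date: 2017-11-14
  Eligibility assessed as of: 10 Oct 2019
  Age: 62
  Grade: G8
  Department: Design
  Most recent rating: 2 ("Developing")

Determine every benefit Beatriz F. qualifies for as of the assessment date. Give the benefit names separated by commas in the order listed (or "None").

Service from 2017-11-14 to 10 Oct 2019: 695 days.
Identity Protection Plan — service 695 days ≥ 120 days ✓; age 62 ≥ 18 ✓; dept Design ✗ → not eligible.
Medical Plan — service 695 days ≥ 8 weeks (≈56 days) ✓; rating 2 ≥ 2 ✓; dept Design ✗ → not eligible.
Unlimited PTO Program — service 695 days ≥ 1 month (≈30 days) ✓; age 62 ≥ 25 ✓; grade G8 ≥ G6 ✓ → eligible.
Employer Retirement Match — status contractor ✗ (excluded) → not eligible.
Long-Term Disability — service 695 days ≥ 1 year (≈365 days) ✓; grade G8 ≥ G4 ✓; rating 2 < 3 ✗ → not eligible.
Vision Plan — status contractor ✓ (not excluded); service 695 days < 2 years (≈730 days) ✗ → not eligible.

Unlimited PTO Program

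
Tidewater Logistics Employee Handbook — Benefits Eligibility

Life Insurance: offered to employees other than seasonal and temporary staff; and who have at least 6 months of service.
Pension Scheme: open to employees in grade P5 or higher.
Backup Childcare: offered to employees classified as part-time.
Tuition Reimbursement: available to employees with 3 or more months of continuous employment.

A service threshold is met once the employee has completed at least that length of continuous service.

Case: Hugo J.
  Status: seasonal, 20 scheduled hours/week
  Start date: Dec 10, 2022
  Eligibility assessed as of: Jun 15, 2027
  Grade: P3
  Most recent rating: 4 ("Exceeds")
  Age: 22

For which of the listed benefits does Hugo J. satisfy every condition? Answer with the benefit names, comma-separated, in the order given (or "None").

Tuition Reimbursement

Service from Dec 10, 2022 to Jun 15, 2027: 1648 days.
Life Insurance — status seasonal ✗ (excluded) → not eligible.
Pension Scheme — grade P3 < P5 ✗ → not eligible.
Backup Childcare — status seasonal ✗ (requires part-time) → not eligible.
Tuition Reimbursement — service 1648 days ≥ 3 months (≈90 days) ✓ → eligible.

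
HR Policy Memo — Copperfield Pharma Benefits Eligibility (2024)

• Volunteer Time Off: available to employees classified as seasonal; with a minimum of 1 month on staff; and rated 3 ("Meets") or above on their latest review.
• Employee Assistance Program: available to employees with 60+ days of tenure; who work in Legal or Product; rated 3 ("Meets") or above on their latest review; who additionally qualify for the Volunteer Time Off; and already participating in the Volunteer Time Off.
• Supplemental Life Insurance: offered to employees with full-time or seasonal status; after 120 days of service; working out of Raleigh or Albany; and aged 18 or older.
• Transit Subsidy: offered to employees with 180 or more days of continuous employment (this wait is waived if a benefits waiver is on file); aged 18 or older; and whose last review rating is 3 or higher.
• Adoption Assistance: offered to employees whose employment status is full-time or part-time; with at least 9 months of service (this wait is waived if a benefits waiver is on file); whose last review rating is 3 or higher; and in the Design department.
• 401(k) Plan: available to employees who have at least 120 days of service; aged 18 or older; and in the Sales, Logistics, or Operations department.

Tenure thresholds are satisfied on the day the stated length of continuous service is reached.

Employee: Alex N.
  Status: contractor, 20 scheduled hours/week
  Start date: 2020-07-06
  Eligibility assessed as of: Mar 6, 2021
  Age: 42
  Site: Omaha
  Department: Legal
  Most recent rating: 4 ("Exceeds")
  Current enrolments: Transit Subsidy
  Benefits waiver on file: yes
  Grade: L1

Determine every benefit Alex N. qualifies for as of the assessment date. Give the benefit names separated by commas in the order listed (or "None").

Transit Subsidy

Service from 2020-07-06 to Mar 6, 2021: 243 days.
Volunteer Time Off — status contractor ✗ (requires seasonal) → not eligible.
Employee Assistance Program — service 243 days ≥ 60 days ✓; dept Legal ✓; rating 4 ≥ 3 ✓; not eligible for Volunteer Time Off ✗ → not eligible.
Supplemental Life Insurance — status contractor ✗ (requires full-time or seasonal) → not eligible.
Transit Subsidy — benefits waiver on file ✓; age 42 ≥ 18 ✓; rating 4 ≥ 3 ✓ → eligible.
Adoption Assistance — status contractor ✗ (requires full-time or part-time) → not eligible.
401(k) Plan — service 243 days ≥ 120 days ✓; age 42 ≥ 18 ✓; dept Legal ✗ → not eligible.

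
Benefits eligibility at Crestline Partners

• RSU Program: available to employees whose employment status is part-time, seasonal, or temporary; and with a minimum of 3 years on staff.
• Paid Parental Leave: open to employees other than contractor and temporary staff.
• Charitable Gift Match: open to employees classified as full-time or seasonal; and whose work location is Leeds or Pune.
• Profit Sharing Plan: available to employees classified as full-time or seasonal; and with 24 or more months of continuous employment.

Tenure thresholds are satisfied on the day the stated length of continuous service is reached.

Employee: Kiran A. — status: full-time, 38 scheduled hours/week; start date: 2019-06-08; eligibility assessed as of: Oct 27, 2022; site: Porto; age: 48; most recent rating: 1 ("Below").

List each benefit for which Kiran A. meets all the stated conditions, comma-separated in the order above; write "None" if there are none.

Paid Parental Leave, Profit Sharing Plan

Service from 2019-06-08 to Oct 27, 2022: 1237 days.
RSU Program — status full-time ✗ (requires part-time, seasonal, or temporary) → not eligible.
Paid Parental Leave — status full-time ✓ (not excluded) → eligible.
Charitable Gift Match — status full-time ✓; site Porto ✗ (not Leeds or Pune) → not eligible.
Profit Sharing Plan — status full-time ✓; service 1237 days ≥ 24 months (≈720 days) ✓ → eligible.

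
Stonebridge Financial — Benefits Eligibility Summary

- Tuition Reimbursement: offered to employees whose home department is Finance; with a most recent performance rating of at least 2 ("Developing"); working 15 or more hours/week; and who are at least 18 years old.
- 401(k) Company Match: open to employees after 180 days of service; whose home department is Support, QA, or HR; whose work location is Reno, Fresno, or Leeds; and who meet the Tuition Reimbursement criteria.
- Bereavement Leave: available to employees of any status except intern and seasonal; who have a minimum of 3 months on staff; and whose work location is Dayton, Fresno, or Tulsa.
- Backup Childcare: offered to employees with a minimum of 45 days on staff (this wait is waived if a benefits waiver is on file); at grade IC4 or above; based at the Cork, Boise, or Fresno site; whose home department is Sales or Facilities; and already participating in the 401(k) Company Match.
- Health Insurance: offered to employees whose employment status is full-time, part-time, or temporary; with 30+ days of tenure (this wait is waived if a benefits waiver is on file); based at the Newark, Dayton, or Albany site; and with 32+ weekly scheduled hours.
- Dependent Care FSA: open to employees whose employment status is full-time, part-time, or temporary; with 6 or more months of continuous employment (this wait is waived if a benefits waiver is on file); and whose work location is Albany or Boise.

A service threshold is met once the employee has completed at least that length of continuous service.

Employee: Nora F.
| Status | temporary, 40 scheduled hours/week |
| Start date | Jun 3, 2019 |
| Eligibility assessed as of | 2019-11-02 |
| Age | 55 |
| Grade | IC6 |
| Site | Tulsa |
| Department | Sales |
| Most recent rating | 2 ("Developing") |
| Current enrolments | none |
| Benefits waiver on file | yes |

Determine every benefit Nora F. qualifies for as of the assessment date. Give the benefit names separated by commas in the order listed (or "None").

Bereavement Leave

Service from Jun 3, 2019 to 2019-11-02: 152 days.
Tuition Reimbursement — dept Sales ✗ → not eligible.
401(k) Company Match — service 152 days < 180 days ✗ → not eligible.
Bereavement Leave — status temporary ✓ (not excluded); service 152 days ≥ 3 months (≈90 days) ✓; site Tulsa ✓ → eligible.
Backup Childcare — benefits waiver on file ✓; grade IC6 ≥ IC4 ✓; site Tulsa ✗ (not Cork, Boise, or Fresno) → not eligible.
Health Insurance — status temporary ✓; benefits waiver on file ✓; site Tulsa ✗ (not Newark, Dayton, or Albany) → not eligible.
Dependent Care FSA — status temporary ✓; benefits waiver on file ✓; site Tulsa ✗ (not Albany or Boise) → not eligible.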